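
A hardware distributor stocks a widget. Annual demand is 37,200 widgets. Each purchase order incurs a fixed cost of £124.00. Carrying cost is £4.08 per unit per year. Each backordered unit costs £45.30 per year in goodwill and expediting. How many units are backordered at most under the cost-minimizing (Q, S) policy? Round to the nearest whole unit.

S* ≈ 130 widgets

With planned backorders, Q* = √(2DS/H) · √((H+B)/B).
√(2DS/H) = √(2 × 37,200 × 124 / 4.08) = 1503.721.
√((H+B)/B) = √((4.08+45.3)/45.3) = 1.0441.
Q* ≈ 1569.978.
S* = Q* · H/(H+B) = 1569.978 × 4.08/49.38 ≈ 129.719.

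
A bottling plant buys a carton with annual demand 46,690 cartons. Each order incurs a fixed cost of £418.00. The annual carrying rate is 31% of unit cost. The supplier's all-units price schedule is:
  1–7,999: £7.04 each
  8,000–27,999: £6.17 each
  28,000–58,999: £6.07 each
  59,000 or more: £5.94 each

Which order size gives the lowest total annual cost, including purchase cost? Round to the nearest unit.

Q* ≈ 8,000 cartons

Holding cost per unit per year at price C is H = 0.31·C.
Candidates are each tier's EOQ (if it falls in that tier) and each price-break quantity.
EOQ at £7.04 = 4229.1 (feasible in tier 1): TC = 46,690×£7.04 + (46,690/4229.1)×418 + (4229.1/2)×0.31×£7.04 = £337,927.19.
EOQ at £6.17 = 4517.4 < 8000, so use break Q=8000: TC = 46,690×£6.17 + (46,690/8000.0)×418 + (8000.0/2)×0.31×£6.17 = £298,167.65.
EOQ at £6.07 = 4554.5 < 28000, so use break Q=28000: TC = 46,690×£6.07 + (46,690/28000.0)×418 + (28000.0/2)×0.31×£6.07 = £310,449.11.
EOQ at £5.94 = 4604.1 < 59000, so use break Q=59000: TC = 46,690×£5.94 + (46,690/59000.0)×418 + (59000.0/2)×0.31×£5.94 = £331,990.69.
Lowest total cost is £298,167.65 at Q = 8000.0.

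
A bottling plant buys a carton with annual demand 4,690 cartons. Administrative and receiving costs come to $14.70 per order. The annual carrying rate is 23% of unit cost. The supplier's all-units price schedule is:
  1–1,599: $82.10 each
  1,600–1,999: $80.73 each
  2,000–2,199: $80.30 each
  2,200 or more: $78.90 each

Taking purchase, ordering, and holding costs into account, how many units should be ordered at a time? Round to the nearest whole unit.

Holding cost per unit per year at price C is H = 0.23·C.
For each price level, check whether its EOQ is feasible; otherwise the best quantity at that price is the breakpoint.
EOQ at $82.10 = 85.5 (feasible in tier 1): TC = 4,690×$82.10 + (4,690/85.5)×14.7 + (85.5/2)×0.23×$82.10 = $386,662.60.
EOQ at $80.73 = 86.2 < 1600, so use break Q=1600: TC = 4,690×$80.73 + (4,690/1600.0)×14.7 + (1600.0/2)×0.23×$80.73 = $393,521.11.
EOQ at $80.30 = 86.4 < 2000, so use break Q=2000: TC = 4,690×$80.30 + (4,690/2000.0)×14.7 + (2000.0/2)×0.23×$80.30 = $395,110.47.
EOQ at $78.90 = 87.2 < 2200, so use break Q=2200: TC = 4,690×$78.90 + (4,690/2200.0)×14.7 + (2200.0/2)×0.23×$78.90 = $390,034.04.
Lowest total cost is $386,662.60 at Q = 85.5.

Q* ≈ 85 cartons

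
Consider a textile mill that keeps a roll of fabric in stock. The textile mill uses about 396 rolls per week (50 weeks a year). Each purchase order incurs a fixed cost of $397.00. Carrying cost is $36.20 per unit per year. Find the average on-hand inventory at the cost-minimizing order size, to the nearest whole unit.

Annual demand D = 396 × 50 = 19,800.
EOQ = √(2DS/H) = √(2 × 19,800 × 397 / 36.2) ≈ 659.00.
Average inventory = Q*/2 ≈ 659.00 / 2 = 329.502.

Average inventory ≈ 330 rolls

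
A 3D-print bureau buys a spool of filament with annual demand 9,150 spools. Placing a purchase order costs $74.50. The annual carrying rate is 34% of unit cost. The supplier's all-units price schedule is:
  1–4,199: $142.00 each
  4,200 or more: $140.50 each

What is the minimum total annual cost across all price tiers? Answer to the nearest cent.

TC* ≈ $1,307,413.11

Holding cost per unit per year at price C is H = 0.34·C.
For each price level, check whether its EOQ is feasible; otherwise the best quantity at that price is the breakpoint.
EOQ at $142.00 = 168.0 (feasible in tier 1): TC = 9,150×$142.00 + (9,150/168.0)×74.5 + (168.0/2)×0.34×$142.00 = $1,307,413.11.
EOQ at $140.50 = 168.9 < 4200, so use break Q=4200: TC = 9,150×$140.50 + (9,150/4200.0)×74.5 + (4200.0/2)×0.34×$140.50 = $1,386,054.30.
Lowest total cost among the candidates is at Q = 168.0.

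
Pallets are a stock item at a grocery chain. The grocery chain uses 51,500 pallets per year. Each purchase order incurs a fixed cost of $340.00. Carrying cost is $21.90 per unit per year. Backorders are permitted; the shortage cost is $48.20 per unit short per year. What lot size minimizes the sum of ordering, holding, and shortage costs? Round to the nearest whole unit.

With planned backorders, Q* = √(2DS/H) · √((H+B)/B).
√(2DS/H) = √(2 × 51,500 × 340 / 21.9) = 1264.550.
√((H+B)/B) = √((21.9+48.2)/48.2) = 1.2060.
Q* ≈ 1525.006.

Q* ≈ 1,525 pallets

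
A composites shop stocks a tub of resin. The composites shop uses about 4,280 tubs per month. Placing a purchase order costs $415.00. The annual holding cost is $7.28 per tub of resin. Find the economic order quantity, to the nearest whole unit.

Q* ≈ 2,420 tubs

Annual demand D = 4,280 × 12 = 51,360.
EOQ = √(2DS / H) = √(2 × 51,360 × 415 / 7.28).
= √(42,628,800 / 7.28) = √5,855,604.3956 ≈ 2419.836.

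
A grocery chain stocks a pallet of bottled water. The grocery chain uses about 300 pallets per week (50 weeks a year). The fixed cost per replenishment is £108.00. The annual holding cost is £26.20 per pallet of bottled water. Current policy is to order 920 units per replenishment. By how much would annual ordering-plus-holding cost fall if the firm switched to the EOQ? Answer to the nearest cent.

Extra cost ≈ £4,599.40 per year

Annual demand D = 300 × 50 = 15,000.
EOQ = √(2DS/H) = √(2 × 15,000 × 108 / 26.2) ≈ 351.66.
Cost at Q* = (D/Q*)S + (Q*/2)H = √(2DSH) ≈ £9,213.47.
Cost at Q = 920: (15,000/920)×108 + (920/2)×26.2 = £1,760.87 + £12,052.00 = £13,812.87.
Excess = £13,812.87 − £9,213.47 = £4,599.40.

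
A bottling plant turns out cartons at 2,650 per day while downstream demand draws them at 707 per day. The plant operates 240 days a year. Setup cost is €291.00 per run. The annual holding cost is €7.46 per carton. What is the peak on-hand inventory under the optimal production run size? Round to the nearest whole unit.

I_max ≈ 3,115 cartons

Annual demand D = 707 × 240 = 169,680.
Production build-up factor (1 − d/p) = 1 − 707/2,650 = 0.7332.
Q* = √(2DS / (H(1 − d/p))) = √(2 × 169,680 × 291 / (7.46 × 0.7332)).
= √(98,753,760 / 5.4697) ≈ 4249.071.
Maximum inventory = Q*(1 − d/p) = 4249.071 × 0.7332 ≈ 3115.451.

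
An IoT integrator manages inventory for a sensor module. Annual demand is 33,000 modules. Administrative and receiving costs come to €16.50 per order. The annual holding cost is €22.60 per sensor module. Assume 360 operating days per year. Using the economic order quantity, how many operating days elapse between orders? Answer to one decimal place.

T ≈ 2.4 days

The optimal lot size = √(2DS/H) = √(2 × 33,000 × 16.5 / 22.6) ≈ 219.51.
Cycle time = Q*/D × 360 = 219.51 / 33,000 × 360 ≈ 2.395 days.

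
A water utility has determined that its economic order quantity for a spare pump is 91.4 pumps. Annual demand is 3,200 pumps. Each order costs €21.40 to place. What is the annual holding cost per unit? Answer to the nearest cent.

Squaring Q* = √(2DS/H) gives Q*² = 2DS/H.
From Q* = √(2DS/H): H = 2DS / Q*² = 2 × 3,200 × 21.4 / 91.4² = 16.3946.

H ≈ €16.39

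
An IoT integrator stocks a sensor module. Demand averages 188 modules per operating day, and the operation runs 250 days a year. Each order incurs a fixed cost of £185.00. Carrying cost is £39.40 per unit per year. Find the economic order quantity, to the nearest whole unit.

Q* ≈ 664 modules

Annual demand D = 188 × 250 = 47,000.
EOQ = √(2DS / H) = √(2 × 47,000 × 185 / 39.4).
= √(17,390,000 / 39.4) = √441,370.5584 ≈ 664.357.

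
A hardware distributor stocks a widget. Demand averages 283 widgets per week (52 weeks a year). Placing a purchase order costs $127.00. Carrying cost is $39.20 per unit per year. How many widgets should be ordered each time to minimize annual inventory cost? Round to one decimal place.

Q* ≈ 308.8 widgets

Annual demand D = 283 × 52 = 14,716.
EOQ = √(2DS / H) = √(2 × 14,716 × 127 / 39.2).
= √(3,737,864 / 39.2) = √95,353.6735 ≈ 308.794.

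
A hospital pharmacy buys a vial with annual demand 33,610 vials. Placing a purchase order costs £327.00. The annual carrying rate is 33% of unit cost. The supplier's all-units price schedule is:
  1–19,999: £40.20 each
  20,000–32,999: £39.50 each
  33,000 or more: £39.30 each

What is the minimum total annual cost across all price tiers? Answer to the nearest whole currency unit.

Holding cost per unit per year at price C is H = 0.33·C.
Evaluate total cost at each tier's feasible EOQ or, if the EOQ is below the tier, at the tier's minimum quantity.
EOQ at £40.20 = 1287.2 (feasible in tier 1): TC = 33,610×£40.20 + (33,610/1287.2)×327 + (1287.2/2)×0.33×£40.20 = £1,368,198.27.
EOQ at £39.50 = 1298.6 < 20000, so use break Q=20000: TC = 33,610×£39.50 + (33,610/20000.0)×327 + (20000.0/2)×0.33×£39.50 = £1,458,494.52.
EOQ at £39.30 = 1301.9 < 33000, so use break Q=33000: TC = 33,610×£39.30 + (33,610/33000.0)×327 + (33000.0/2)×0.33×£39.30 = £1,535,194.54.
Lowest total cost among the candidates is at Q = 1287.2.

TC* ≈ £1,368,198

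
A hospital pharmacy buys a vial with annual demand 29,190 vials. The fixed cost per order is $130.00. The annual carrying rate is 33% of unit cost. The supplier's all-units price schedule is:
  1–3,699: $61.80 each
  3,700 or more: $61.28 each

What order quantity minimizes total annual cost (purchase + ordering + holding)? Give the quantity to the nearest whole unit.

Q* ≈ 610 vials

Holding cost per unit per year at price C is H = 0.33·C.
Evaluate total cost at each tier's feasible EOQ or, if the EOQ is below the tier, at the tier's minimum quantity.
EOQ at $61.80 = 610.0 (feasible in tier 1): TC = 29,190×$61.80 + (29,190/610.0)×130 + (610.0/2)×0.33×$61.80 = $1,816,382.99.
EOQ at $61.28 = 612.6 < 3700, so use break Q=3700: TC = 29,190×$61.28 + (29,190/3700.0)×130 + (3700.0/2)×0.33×$61.28 = $1,827,200.23.
Lowest total cost is $1,816,382.99 at Q = 610.0.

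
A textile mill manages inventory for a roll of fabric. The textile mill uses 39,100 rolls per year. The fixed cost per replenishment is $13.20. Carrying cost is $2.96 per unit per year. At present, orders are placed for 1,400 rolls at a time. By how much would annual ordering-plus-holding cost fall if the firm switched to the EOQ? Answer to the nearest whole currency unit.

EOQ = √(2DS/H) = √(2 × 39,100 × 13.2 / 2.96) ≈ 590.53.
Cost at Q* = (D/Q*)S + (Q*/2)H = √(2DSH) ≈ $1,747.98.
Cost at Q = 1,400: (39,100/1,400)×13.2 + (1,400/2)×2.96 = $368.66 + $2,072.00 = $2,440.66.
Excess = $2,440.66 − $1,747.98 = $692.68.

Extra cost ≈ $693 per year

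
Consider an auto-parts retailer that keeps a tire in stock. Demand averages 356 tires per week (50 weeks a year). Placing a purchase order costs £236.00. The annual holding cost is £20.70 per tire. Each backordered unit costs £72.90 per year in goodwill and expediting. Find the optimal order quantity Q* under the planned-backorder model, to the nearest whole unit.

Annual demand D = 356 × 50 = 17,800.
With planned backorders, Q* = √(2DS/H) · √((H+B)/B).
√(2DS/H) = √(2 × 17,800 × 236 / 20.7) = 637.083.
√((H+B)/B) = √((20.7+72.9)/72.9) = 1.1331.
Q* ≈ 721.888.

Q* ≈ 722 tires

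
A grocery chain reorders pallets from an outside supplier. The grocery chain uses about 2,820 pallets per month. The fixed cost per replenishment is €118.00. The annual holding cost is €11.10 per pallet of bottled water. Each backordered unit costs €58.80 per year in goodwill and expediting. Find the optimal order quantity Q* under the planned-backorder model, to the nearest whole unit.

Annual demand D = 2,820 × 12 = 33,840.
With planned backorders, Q* = √(2DS/H) · √((H+B)/B).
√(2DS/H) = √(2 × 33,840 × 118 / 11.1) = 848.222.
√((H+B)/B) = √((11.1+58.8)/58.8) = 1.0903.
Q* ≈ 924.825.

Q* ≈ 925 pallets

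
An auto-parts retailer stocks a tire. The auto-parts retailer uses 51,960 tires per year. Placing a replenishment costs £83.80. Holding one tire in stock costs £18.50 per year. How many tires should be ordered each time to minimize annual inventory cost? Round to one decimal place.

EOQ = √(2DS / H) = √(2 × 51,960 × 83.8 / 18.5).
= √(8,708,496 / 18.5) = √470,729.5135 ≈ 686.097.

Q* ≈ 686.1 tires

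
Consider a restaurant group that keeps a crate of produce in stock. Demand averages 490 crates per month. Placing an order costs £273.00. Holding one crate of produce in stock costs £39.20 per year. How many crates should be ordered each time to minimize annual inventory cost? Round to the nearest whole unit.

Q* ≈ 286 crates

Annual demand D = 490 × 12 = 5,880.
EOQ = √(2DS / H) = √(2 × 5,880 × 273 / 39.2).
= √(3,210,480 / 39.2) = √81,900 ≈ 286.182.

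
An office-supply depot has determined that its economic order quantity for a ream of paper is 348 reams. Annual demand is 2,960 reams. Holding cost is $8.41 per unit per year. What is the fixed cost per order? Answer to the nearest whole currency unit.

The basic EOQ model gives Q* = √(2DS/H); rearrange for the unknown.
From Q* = √(2DS/H): S = Q*²H / (2D) = 348² × 8.41 / (2 × 2,960) = 172.0413.

S ≈ $172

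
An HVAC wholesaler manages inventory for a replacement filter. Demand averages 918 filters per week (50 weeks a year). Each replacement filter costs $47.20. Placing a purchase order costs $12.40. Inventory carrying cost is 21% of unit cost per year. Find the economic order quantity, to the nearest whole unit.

Annual demand D = 918 × 50 = 45,900.
Holding cost H = 0.21 × $47.20 = $9.9120 per unit per year.
EOQ = √(2DS / H) = √(2 × 45,900 × 12.4 / 9.912).
= √(1,138,320 / 9.912) = √114,842.615 ≈ 338.884.

Q* ≈ 339 filters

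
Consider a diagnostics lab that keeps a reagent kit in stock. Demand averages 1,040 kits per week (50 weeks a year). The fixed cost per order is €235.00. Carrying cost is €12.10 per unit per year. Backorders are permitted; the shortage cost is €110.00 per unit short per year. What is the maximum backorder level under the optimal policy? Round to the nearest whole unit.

Annual demand D = 1,040 × 50 = 52,000.
With planned backorders, Q* = √(2DS/H) · √((H+B)/B).
√(2DS/H) = √(2 × 52,000 × 235 / 12.1) = 1421.209.
√((H+B)/B) = √((12.1+110)/110) = 1.0536.
Q* ≈ 1497.336.
S* = Q* · H/(H+B) = 1497.336 × 12.1/122.1 ≈ 148.385.

S* ≈ 148 kits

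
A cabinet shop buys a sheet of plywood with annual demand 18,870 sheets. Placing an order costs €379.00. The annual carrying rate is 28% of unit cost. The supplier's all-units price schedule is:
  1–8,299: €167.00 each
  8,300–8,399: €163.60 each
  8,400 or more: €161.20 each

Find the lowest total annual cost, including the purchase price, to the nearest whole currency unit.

TC* ≈ €3,177,152

Holding cost per unit per year at price C is H = 0.28·C.
Evaluate total cost at each tier's feasible EOQ or, if the EOQ is below the tier, at the tier's minimum quantity.
EOQ at €167.00 = 553.1 (feasible in tier 1): TC = 18,870×€167.00 + (18,870/553.1)×379 + (553.1/2)×0.28×€167.00 = €3,177,151.74.
EOQ at €163.60 = 558.8 < 8300, so use break Q=8300: TC = 18,870×€163.60 + (18,870/8300.0)×379 + (8300.0/2)×0.28×€163.60 = €3,278,096.85.
EOQ at €161.20 = 562.9 < 8400, so use break Q=8400: TC = 18,870×€161.20 + (18,870/8400.0)×379 + (8400.0/2)×0.28×€161.20 = €3,232,266.60.
Lowest total cost among the candidates is at Q = 553.1.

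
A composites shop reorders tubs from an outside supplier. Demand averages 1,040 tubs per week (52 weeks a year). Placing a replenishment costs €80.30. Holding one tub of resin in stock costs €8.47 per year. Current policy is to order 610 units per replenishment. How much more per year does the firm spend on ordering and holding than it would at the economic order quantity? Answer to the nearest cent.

Annual demand D = 1,040 × 52 = 54,080.
EOQ = √(2DS/H) = √(2 × 54,080 × 80.3 / 8.47) ≈ 1012.63.
Cost at Q* = (D/Q*)S + (Q*/2)H = √(2DSH) ≈ €8,576.95.
Cost at Q = 610: (54,080/610)×80.3 + (610/2)×8.47 = €7,119.06 + €2,583.35 = €9,702.41.
Excess = €9,702.41 − €8,576.95 = €1,125.46.

Extra cost ≈ €1,125.46 per year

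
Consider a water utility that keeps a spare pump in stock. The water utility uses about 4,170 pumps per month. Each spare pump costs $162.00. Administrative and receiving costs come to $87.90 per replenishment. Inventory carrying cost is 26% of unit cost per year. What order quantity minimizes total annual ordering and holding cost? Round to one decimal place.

Q* ≈ 457.0 pumps

Annual demand D = 4,170 × 12 = 50,040.
Holding cost H = 0.26 × $162.00 = $42.1200 per unit per year.
EOQ = √(2DS / H) = √(2 × 50,040 × 87.9 / 42.12).
= √(8,797,032 / 42.12) = √208,856.4103 ≈ 457.008.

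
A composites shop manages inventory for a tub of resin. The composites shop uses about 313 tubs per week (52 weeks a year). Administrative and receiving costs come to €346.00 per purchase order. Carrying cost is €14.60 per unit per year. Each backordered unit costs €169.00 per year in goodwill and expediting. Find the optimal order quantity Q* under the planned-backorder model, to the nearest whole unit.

Annual demand D = 313 × 52 = 16,276.
With planned backorders, Q* = √(2DS/H) · √((H+B)/B).
√(2DS/H) = √(2 × 16,276 × 346 / 14.6) = 878.315.
√((H+B)/B) = √((14.6+169)/169) = 1.0423.
Q* ≈ 915.469.

Q* ≈ 915 tubs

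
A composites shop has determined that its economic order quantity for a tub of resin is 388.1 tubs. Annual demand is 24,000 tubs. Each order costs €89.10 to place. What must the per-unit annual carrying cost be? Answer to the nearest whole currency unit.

H ≈ €28

Invert the EOQ relation Q*² = 2DS/H.
From Q* = √(2DS/H): H = 2DS / Q*² = 2 × 24,000 × 89.1 / 388.1² = 28.3943.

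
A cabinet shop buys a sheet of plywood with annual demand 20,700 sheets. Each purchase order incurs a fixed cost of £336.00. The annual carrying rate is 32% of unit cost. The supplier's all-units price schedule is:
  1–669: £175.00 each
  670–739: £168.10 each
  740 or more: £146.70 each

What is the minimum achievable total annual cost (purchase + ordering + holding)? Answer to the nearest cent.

Holding cost per unit per year at price C is H = 0.32·C.
Evaluate total cost at each tier's feasible EOQ or, if the EOQ is below the tier, at the tier's minimum quantity.
EOQ at £175.00 = 498.4 (feasible in tier 1): TC = 20,700×£175.00 + (20,700/498.4)×336 + (498.4/2)×0.32×£175.00 = £3,650,410.26.
EOQ at £168.10 = 508.5 < 670, so use break Q=670: TC = 20,700×£168.10 + (20,700/670.0)×336 + (670.0/2)×0.32×£168.10 = £3,508,071.22.
EOQ at £146.70 = 544.4 < 740, so use break Q=740: TC = 20,700×£146.70 + (20,700/740.0)×336 + (740.0/2)×0.32×£146.70 = £3,063,458.20.
Lowest total cost among the candidates is at Q = 740.0.

TC* ≈ £3,063,458.20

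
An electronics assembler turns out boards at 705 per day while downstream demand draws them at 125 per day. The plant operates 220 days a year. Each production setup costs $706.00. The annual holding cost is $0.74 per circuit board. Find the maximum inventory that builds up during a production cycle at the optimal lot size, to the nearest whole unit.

I_max ≈ 6,570 boards

Annual demand D = 125 × 220 = 27,500.
Production build-up factor (1 − d/p) = 1 − 125/705 = 0.8227.
Q* = √(2DS / (H(1 − d/p))) = √(2 × 27,500 × 706 / (0.74 × 0.8227)).
= √(38,830,000 / 0.6088) ≈ 7986.351.
Maximum inventory = Q*(1 − d/p) = 7986.351 × 0.8227 ≈ 6570.331.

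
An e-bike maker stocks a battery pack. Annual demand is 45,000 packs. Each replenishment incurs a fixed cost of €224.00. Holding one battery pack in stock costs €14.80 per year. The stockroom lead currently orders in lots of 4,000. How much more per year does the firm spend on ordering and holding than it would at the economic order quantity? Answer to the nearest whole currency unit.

Extra cost ≈ €14,847 per year

EOQ = √(2DS/H) = √(2 × 45,000 × 224 / 14.8) ≈ 1167.12.
Cost at Q* = (D/Q*)S + (Q*/2)H = √(2DSH) ≈ €17,273.33.
Cost at Q = 4,000: (45,000/4,000)×224 + (4,000/2)×14.8 = €2,520.00 + €29,600.00 = €32,120.00.
Excess = €32,120.00 − €17,273.33 = €14,846.67.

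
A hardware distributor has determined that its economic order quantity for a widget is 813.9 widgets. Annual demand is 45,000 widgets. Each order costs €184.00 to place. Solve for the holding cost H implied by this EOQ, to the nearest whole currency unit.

H ≈ €25

The basic EOQ model gives Q* = √(2DS/H); rearrange for the unknown.
From Q* = √(2DS/H): H = 2DS / Q*² = 2 × 45,000 × 184 / 813.9² = 24.9987.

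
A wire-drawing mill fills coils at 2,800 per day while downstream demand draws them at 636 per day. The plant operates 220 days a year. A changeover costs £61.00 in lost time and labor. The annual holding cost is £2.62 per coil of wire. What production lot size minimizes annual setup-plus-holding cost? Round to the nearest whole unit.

Annual demand D = 636 × 220 = 139,920.
Production build-up factor (1 − d/p) = 1 − 636/2,800 = 0.7729.
Q* = √(2DS / (H(1 − d/p))) = √(2 × 139,920 × 61 / (2.62 × 0.7729)).
= √(17,070,240 / 2.0249) ≈ 2903.485.

Q* ≈ 2,903 coils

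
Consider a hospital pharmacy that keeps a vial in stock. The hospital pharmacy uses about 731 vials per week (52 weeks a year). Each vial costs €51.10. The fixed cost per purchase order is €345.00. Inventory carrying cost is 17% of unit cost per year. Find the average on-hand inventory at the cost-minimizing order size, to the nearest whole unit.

Average inventory ≈ 869 vials

Annual demand D = 731 × 52 = 38,012.
Holding cost H = 0.17 × €51.10 = €8.6870 per unit per year.
The optimal lot size = √(2DS/H) = √(2 × 38,012 × 345 / 8.687) ≈ 1737.60.
Average inventory = Q*/2 ≈ 1737.60 / 2 = 868.800.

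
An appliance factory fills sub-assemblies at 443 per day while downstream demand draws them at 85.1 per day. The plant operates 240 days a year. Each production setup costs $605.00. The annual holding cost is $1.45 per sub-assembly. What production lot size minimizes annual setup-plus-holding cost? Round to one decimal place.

Q* ≈ 4,593.0 sub-assemblies

Annual demand D = 85.1 × 240 = 20,424.
Production build-up factor (1 − d/p) = 1 − 85.1/443 = 0.8079.
Q* = √(2DS / (H(1 − d/p))) = √(2 × 20,424 × 605 / (1.45 × 0.8079)).
= √(24,713,040 / 1.1715) ≈ 4593.039.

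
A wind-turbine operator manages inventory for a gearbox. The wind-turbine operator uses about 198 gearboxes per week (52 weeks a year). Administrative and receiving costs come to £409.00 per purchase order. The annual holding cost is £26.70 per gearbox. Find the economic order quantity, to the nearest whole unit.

Q* ≈ 562 gearboxes

Annual demand D = 198 × 52 = 10,296.
EOQ = √(2DS / H) = √(2 × 10,296 × 409 / 26.7).
= √(8,422,128 / 26.7) = √315,435.5056 ≈ 561.636.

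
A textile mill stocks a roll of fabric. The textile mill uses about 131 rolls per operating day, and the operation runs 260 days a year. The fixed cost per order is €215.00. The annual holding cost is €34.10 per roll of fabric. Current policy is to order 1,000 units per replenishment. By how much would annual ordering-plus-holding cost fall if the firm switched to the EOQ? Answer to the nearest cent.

Extra cost ≈ €2,025.15 per year

Annual demand D = 131 × 260 = 34,060.
EOQ = √(2DS/H) = √(2 × 34,060 × 215 / 34.1) ≈ 655.36.
Cost at Q* = (D/Q*)S + (Q*/2)H = √(2DSH) ≈ €22,347.75.
Cost at Q = 1,000: (34,060/1,000)×215 + (1,000/2)×34.1 = €7,322.90 + €17,050.00 = €24,372.90.
Excess = €24,372.90 − €22,347.75 = €2,025.15.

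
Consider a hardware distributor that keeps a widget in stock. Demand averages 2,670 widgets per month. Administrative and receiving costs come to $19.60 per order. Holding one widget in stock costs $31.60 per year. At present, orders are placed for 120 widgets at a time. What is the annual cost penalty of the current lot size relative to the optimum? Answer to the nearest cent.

Annual demand D = 2,670 × 12 = 32,040.
EOQ = √(2DS/H) = √(2 × 32,040 × 19.6 / 31.6) ≈ 199.36.
Cost at Q* = (D/Q*)S + (Q*/2)H = √(2DSH) ≈ $6,299.89.
Cost at Q = 120: (32,040/120)×19.6 + (120/2)×31.6 = $5,233.20 + $1,896.00 = $7,129.20.
Excess = $7,129.20 − $6,299.89 = $829.31.

Extra cost ≈ $829.31 per year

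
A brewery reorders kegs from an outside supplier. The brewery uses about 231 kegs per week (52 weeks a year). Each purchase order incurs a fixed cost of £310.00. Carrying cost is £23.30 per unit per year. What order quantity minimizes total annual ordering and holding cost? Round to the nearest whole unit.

Q* ≈ 565 kegs

Annual demand D = 231 × 52 = 12,012.
EOQ = √(2DS / H) = √(2 × 12,012 × 310 / 23.3).
= √(7,447,440 / 23.3) = √319,632.618 ≈ 565.361.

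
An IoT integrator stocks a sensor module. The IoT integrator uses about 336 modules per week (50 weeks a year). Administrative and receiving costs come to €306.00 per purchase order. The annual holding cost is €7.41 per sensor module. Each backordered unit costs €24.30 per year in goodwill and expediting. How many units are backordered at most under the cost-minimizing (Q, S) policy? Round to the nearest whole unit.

S* ≈ 314 modules

Annual demand D = 336 × 50 = 16,800.
With planned backorders, Q* = √(2DS/H) · √((H+B)/B).
√(2DS/H) = √(2 × 16,800 × 306 / 7.41) = 1177.935.
√((H+B)/B) = √((7.41+24.3)/24.3) = 1.1423.
Q* ≈ 1345.601.
S* = Q* · H/(H+B) = 1345.601 × 7.41/31.71 ≈ 314.440.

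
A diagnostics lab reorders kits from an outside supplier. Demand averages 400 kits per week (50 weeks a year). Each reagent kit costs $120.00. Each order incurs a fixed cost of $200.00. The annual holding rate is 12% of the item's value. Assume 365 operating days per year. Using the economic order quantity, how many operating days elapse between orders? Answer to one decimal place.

T ≈ 13.6 days

Annual demand D = 400 × 50 = 20,000.
Holding cost H = 0.12 × $120.00 = $14.4000 per unit per year.
EOQ = √(2DS/H) = √(2 × 20,000 × 200 / 14.4) ≈ 745.36.
Cycle time = Q*/D × 365 = 745.36 / 20,000 × 365 ≈ 13.603 days.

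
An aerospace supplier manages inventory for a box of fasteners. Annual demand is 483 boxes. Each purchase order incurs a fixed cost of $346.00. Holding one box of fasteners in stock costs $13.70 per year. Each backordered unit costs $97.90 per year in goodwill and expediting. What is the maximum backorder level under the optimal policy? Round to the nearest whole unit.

S* ≈ 20 boxes

With planned backorders, Q* = √(2DS/H) · √((H+B)/B).
√(2DS/H) = √(2 × 483 × 346 / 13.7) = 156.195.
√((H+B)/B) = √((13.7+97.9)/97.9) = 1.0677.
Q* ≈ 166.766.
S* = Q* · H/(H+B) = 166.766 × 13.7/111.6 ≈ 20.472.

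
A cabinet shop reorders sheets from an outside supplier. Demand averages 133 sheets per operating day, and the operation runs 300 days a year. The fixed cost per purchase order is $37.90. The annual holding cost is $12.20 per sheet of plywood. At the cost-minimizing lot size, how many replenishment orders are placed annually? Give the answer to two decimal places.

N ≈ 80.14 orders per year

Annual demand D = 133 × 300 = 39,900.
Q* = √(2DS/H) = √(2 × 39,900 × 37.9 / 12.2) ≈ 497.90.
Orders per year = D / Q* = 39,900 / 497.90 ≈ 80.137.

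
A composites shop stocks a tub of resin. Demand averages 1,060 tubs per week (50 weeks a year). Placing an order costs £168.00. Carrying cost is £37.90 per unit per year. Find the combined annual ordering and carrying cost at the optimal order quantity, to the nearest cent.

Annual demand D = 1,060 × 50 = 53,000.
EOQ = √(2DS/H) = √(2 × 53,000 × 168 / 37.9) ≈ 685.47.
At the optimum the two cost components are equal, so total cost = 2·(Q*/2)H = Q*·H.
Minimum total = √(2DSH) = √(2 × 53,000 × 168 × 37.9) ≈ 25979.284.

TC* ≈ £25,979.28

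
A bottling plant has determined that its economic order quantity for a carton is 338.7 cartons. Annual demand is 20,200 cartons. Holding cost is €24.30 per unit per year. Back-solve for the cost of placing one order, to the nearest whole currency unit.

Squaring Q* = √(2DS/H) gives Q*² = 2DS/H.
From Q* = √(2DS/H): S = Q*²H / (2D) = 338.7² × 24.3 / (2 × 20,200) = 69.0010.

S ≈ €69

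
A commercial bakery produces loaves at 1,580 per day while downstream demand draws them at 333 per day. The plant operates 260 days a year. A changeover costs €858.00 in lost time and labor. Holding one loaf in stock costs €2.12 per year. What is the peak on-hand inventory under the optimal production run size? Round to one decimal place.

I_max ≈ 7,437.1 loaves

Annual demand D = 333 × 260 = 86,580.
Production build-up factor (1 − d/p) = 1 − 333/1,580 = 0.7892.
Q* = √(2DS / (H(1 − d/p))) = √(2 × 86,580 × 858 / (2.12 × 0.7892)).
= √(148,571,280 / 1.6732) ≈ 9423.122.
Maximum inventory = Q*(1 − d/p) = 9423.122 × 0.7892 ≈ 7437.110.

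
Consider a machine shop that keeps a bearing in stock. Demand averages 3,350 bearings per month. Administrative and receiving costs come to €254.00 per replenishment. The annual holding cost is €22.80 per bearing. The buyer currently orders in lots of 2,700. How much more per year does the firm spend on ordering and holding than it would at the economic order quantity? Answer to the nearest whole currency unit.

Extra cost ≈ €12,984 per year

Annual demand D = 3,350 × 12 = 40,200.
EOQ = √(2DS/H) = √(2 × 40,200 × 254 / 22.8) ≈ 946.41.
Cost at Q* = (D/Q*)S + (Q*/2)H = √(2DSH) ≈ €21,578.06.
Cost at Q = 2,700: (40,200/2,700)×254 + (2,700/2)×22.8 = €3,781.78 + €30,780.00 = €34,561.78.
Excess = €34,561.78 − €21,578.06 = €12,983.72.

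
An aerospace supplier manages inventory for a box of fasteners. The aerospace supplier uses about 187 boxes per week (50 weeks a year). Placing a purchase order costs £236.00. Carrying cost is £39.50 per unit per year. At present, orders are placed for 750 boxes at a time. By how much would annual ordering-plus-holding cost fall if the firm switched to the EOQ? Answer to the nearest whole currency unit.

Extra cost ≈ £4,552 per year

Annual demand D = 187 × 50 = 9,350.
EOQ = √(2DS/H) = √(2 × 9,350 × 236 / 39.5) ≈ 334.26.
Cost at Q* = (D/Q*)S + (Q*/2)H = √(2DSH) ≈ £13,203.08.
Cost at Q = 750: (9,350/750)×236 + (750/2)×39.5 = £2,942.13 + £14,812.50 = £17,754.63.
Excess = £17,754.63 − £13,203.08 = £4,551.55.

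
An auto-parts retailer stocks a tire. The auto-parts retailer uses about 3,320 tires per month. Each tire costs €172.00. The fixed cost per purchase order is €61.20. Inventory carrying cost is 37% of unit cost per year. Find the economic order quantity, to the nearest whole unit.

Annual demand D = 3,320 × 12 = 39,840.
Holding cost H = 0.37 × €172.00 = €63.6400 per unit per year.
EOQ = √(2DS / H) = √(2 × 39,840 × 61.2 / 63.64).
= √(4,876,416 / 63.64) = √76,625.0157 ≈ 276.812.

Q* ≈ 277 tires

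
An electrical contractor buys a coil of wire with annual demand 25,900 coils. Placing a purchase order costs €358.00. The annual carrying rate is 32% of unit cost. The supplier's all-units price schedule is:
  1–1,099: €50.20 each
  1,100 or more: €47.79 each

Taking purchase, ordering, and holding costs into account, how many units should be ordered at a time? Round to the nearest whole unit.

Holding cost per unit per year at price C is H = 0.32·C.
Candidates are each tier's EOQ (if it falls in that tier) and each price-break quantity.
EOQ at €50.20 = 1074.4 (feasible in tier 1): TC = 25,900×€50.20 + (25,900/1074.4)×358 + (1074.4/2)×0.32×€50.20 = €1,317,439.70.
EOQ at €47.79 = 1101.2 (feasible in tier 2): TC = 25,900×€47.79 + (25,900/1101.2)×358 + (1101.2/2)×0.32×€47.79 = €1,254,601.30.
Lowest total cost is €1,254,601.30 at Q = 1101.2.

Q* ≈ 1,101 coils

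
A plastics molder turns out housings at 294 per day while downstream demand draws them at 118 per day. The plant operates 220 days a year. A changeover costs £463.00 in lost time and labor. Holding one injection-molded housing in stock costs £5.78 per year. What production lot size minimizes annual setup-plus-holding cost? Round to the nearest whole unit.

Annual demand D = 118 × 220 = 25,960.
Production build-up factor (1 − d/p) = 1 − 118/294 = 0.5986.
Q* = √(2DS / (H(1 − d/p))) = √(2 × 25,960 × 463 / (5.78 × 0.5986)).
= √(24,038,960 / 3.4601) ≈ 2635.793.

Q* ≈ 2,636 housings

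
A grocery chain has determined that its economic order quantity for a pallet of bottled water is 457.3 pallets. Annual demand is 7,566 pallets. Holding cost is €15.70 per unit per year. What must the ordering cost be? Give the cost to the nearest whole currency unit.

The basic EOQ model gives Q* = √(2DS/H); rearrange for the unknown.
From Q* = √(2DS/H): S = Q*²H / (2D) = 457.3² × 15.7 / (2 × 7,566) = 216.9730.

S ≈ €217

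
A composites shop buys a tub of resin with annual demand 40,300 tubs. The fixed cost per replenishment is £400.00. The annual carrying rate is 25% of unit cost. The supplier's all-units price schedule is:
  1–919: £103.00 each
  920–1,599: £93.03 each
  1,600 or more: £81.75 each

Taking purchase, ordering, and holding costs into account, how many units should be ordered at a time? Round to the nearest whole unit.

Holding cost per unit per year at price C is H = 0.25·C.
Evaluate total cost at each tier's feasible EOQ or, if the EOQ is below the tier, at the tier's minimum quantity.
Tier 1 (£103.00): EOQ = 1118.9 exceeds tier's upper bound 919, so this tier is dominated.
EOQ at £93.03 = 1177.4 (feasible in tier 2): TC = 40,300×£93.03 + (40,300/1177.4)×400 + (1177.4/2)×0.25×£93.03 = £3,776,491.87.
EOQ at £81.75 = 1256.0 < 1600, so use break Q=1600: TC = 40,300×£81.75 + (40,300/1600.0)×400 + (1600.0/2)×0.25×£81.75 = £3,320,950.00.
Lowest total cost is £3,320,950.00 at Q = 1600.0.

Q* ≈ 1,600 tubs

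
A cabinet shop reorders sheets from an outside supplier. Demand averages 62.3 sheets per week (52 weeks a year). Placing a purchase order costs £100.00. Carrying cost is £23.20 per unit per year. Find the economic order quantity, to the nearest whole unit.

Q* ≈ 167 sheets

Annual demand D = 62.3 × 52 = 3,239.6.
EOQ = √(2DS / H) = √(2 × 3,239.6 × 100 / 23.2).
= √(647,920 / 23.2) = √27,927.5862 ≈ 167.115.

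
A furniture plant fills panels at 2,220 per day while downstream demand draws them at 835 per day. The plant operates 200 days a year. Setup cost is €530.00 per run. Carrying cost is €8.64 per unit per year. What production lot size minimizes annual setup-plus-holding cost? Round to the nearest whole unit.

Annual demand D = 835 × 200 = 167,000.
Production build-up factor (1 − d/p) = 1 − 835/2,220 = 0.6239.
Q* = √(2DS / (H(1 − d/p))) = √(2 × 167,000 × 530 / (8.64 × 0.6239)).
= √(177,020,000 / 5.3903) ≈ 5730.677.

Q* ≈ 5,731 panels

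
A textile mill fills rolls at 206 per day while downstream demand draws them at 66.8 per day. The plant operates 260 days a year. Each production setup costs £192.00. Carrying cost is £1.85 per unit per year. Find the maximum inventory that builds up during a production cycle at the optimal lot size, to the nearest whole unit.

I_max ≈ 1,561 rolls

Annual demand D = 66.8 × 260 = 17,368.
Production build-up factor (1 − d/p) = 1 − 66.8/206 = 0.6757.
Q* = √(2DS / (H(1 − d/p))) = √(2 × 17,368 × 192 / (1.85 × 0.6757)).
= √(6,669,312 / 1.2501) ≈ 2309.770.
Maximum inventory = Q*(1 − d/p) = 2309.770 × 0.6757 ≈ 1560.776.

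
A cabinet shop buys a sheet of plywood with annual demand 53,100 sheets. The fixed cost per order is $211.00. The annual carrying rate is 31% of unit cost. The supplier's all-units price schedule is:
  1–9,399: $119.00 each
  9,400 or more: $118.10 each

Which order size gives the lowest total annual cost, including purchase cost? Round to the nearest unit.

Holding cost per unit per year at price C is H = 0.31·C.
Evaluate total cost at each tier's feasible EOQ or, if the EOQ is below the tier, at the tier's minimum quantity.
EOQ at $119.00 = 779.4 (feasible in tier 1): TC = 53,100×$119.00 + (53,100/779.4)×211 + (779.4/2)×0.31×$119.00 = $6,347,651.32.
EOQ at $118.10 = 782.3 < 9400, so use break Q=9400: TC = 53,100×$118.10 + (53,100/9400.0)×211 + (9400.0/2)×0.31×$118.10 = $6,444,373.63.
Lowest total cost is $6,347,651.32 at Q = 779.4.

Q* ≈ 779 sheets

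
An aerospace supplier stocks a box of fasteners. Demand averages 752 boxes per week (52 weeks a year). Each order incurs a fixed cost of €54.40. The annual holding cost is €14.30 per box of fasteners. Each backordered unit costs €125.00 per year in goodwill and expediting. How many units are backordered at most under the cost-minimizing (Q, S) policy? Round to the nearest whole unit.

S* ≈ 59 boxes

Annual demand D = 752 × 52 = 39,104.
With planned backorders, Q* = √(2DS/H) · √((H+B)/B).
√(2DS/H) = √(2 × 39,104 × 54.4 / 14.3) = 545.453.
√((H+B)/B) = √((14.3+125)/125) = 1.0557.
Q* ≈ 575.808.
S* = Q* · H/(H+B) = 575.808 × 14.3/139.3 ≈ 59.110.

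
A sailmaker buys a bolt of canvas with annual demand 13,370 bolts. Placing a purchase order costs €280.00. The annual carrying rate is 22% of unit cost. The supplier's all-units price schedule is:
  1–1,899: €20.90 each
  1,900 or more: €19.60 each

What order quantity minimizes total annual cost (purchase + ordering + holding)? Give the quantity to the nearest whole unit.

Q* ≈ 1,900 bolts

Holding cost per unit per year at price C is H = 0.22·C.
Evaluate total cost at each tier's feasible EOQ or, if the EOQ is below the tier, at the tier's minimum quantity.
EOQ at €20.90 = 1276.1 (feasible in tier 1): TC = 13,370×€20.90 + (13,370/1276.1)×280 + (1276.1/2)×0.22×€20.90 = €285,300.38.
EOQ at €19.60 = 1317.7 < 1900, so use break Q=1900: TC = 13,370×€19.60 + (13,370/1900.0)×280 + (1900.0/2)×0.22×€19.60 = €268,118.72.
Lowest total cost is €268,118.72 at Q = 1900.0.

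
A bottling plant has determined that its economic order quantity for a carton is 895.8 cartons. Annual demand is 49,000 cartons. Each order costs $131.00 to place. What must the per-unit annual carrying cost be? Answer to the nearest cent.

Squaring Q* = √(2DS/H) gives Q*² = 2DS/H.
From Q* = √(2DS/H): H = 2DS / Q*² = 2 × 49,000 × 131 / 895.8² = 15.9984.

H ≈ $16.00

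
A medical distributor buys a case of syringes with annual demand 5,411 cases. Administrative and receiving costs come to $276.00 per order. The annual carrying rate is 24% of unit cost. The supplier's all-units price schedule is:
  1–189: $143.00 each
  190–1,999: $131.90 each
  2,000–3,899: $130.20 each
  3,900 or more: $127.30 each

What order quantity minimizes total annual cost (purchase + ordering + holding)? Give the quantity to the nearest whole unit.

Holding cost per unit per year at price C is H = 0.24·C.
For each price level, check whether its EOQ is feasible; otherwise the best quantity at that price is the breakpoint.
Tier 1 ($143.00): EOQ = 295.0 exceeds tier's upper bound 189, so this tier is dominated.
EOQ at $131.90 = 307.2 (feasible in tier 2): TC = 5,411×$131.90 + (5,411/307.2)×276 + (307.2/2)×0.24×$131.90 = $723,434.71.
EOQ at $130.20 = 309.2 < 2000, so use break Q=2000: TC = 5,411×$130.20 + (5,411/2000.0)×276 + (2000.0/2)×0.24×$130.20 = $736,506.92.
EOQ at $127.30 = 312.7 < 3900, so use break Q=3900: TC = 5,411×$127.30 + (5,411/3900.0)×276 + (3900.0/2)×0.24×$127.30 = $748,779.63.
Lowest total cost is $723,434.71 at Q = 307.2.

Q* ≈ 307 cases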